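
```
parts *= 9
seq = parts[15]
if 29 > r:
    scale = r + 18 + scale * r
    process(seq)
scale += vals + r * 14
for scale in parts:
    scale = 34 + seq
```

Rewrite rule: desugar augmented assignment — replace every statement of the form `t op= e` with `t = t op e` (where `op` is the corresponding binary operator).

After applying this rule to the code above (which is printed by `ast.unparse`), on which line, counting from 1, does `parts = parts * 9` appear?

Transformed code:
parts = parts * 9
seq = parts[15]
if 29 > r:
    scale = r + 18 + scale * r
    process(seq)
scale = scale + (vals + r * 14)
for scale in parts:
    scale = 34 + seq

1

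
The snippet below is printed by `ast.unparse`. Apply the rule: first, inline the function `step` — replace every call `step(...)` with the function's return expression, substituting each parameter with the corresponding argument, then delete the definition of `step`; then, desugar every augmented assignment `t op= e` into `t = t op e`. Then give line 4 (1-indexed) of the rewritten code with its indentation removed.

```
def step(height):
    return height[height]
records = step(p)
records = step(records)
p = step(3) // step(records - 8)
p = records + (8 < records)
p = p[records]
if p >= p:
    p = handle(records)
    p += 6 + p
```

Transformed code:
records = p[p]
records = records[records]
p = 3[3] // (records - 8)[records - 8]
p = records + (8 < records)
p = p[records]
if p >= p:
    p = handle(records)
    p = p + (6 + p)

p = records + (8 < records)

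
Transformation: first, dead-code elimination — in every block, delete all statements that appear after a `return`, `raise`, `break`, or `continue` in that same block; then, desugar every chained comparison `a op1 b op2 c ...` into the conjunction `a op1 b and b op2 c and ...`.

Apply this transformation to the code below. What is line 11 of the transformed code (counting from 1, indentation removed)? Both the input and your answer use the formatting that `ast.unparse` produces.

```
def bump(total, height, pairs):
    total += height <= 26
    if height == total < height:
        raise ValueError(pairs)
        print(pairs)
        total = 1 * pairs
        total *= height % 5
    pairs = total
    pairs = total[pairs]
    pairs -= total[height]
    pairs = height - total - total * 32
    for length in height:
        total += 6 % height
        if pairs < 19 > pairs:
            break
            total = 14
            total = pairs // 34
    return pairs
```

if pairs < 19 and 19 > pairs:

Transformed code:
def bump(total, height, pairs):
    total += height <= 26
    if height == total and total < height:
        raise ValueError(pairs)
    pairs = total
    pairs = total[pairs]
    pairs -= total[height]
    pairs = height - total - total * 32
    for length in height:
        total += 6 % height
        if pairs < 19 and 19 > pairs:
            break
    return pairs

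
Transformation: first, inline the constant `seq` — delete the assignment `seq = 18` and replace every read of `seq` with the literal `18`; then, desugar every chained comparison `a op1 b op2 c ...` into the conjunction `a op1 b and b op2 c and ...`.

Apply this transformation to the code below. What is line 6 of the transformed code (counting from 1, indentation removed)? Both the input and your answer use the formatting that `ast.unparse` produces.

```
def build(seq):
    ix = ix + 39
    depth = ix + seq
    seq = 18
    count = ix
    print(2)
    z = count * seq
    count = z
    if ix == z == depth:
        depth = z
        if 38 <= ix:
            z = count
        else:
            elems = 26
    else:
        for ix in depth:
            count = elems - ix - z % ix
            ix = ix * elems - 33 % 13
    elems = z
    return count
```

z = count * 18

Transformed code:
def build(seq):
    ix = ix + 39
    depth = ix + 18
    count = ix
    print(2)
    z = count * 18
    count = z
    if ix == z and z == depth:
        depth = z
        if 38 <= ix:
            z = count
        else:
            elems = 26
    else:
        for ix in depth:
            count = elems - ix - z % ix
            ix = ix * elems - 33 % 13
    elems = z
    return count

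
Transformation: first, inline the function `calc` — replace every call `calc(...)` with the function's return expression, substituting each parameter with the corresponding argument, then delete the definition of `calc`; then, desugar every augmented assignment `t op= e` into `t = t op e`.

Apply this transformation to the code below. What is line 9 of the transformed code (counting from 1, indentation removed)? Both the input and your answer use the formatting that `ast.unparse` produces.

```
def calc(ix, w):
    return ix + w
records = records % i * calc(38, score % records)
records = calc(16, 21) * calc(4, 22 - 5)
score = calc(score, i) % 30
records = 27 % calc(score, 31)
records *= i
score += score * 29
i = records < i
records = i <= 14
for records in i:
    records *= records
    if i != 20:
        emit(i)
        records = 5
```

Transformed code:
records = records % i * (38 + score % records)
records = (16 + 21) * (4 + (22 - 5))
score = (score + i) % 30
records = 27 % (score + 31)
records = records * i
score = score + score * 29
i = records < i
records = i <= 14
for records in i:
    records = records * records
    if i != 20:
        emit(i)
        records = 5

for records in i:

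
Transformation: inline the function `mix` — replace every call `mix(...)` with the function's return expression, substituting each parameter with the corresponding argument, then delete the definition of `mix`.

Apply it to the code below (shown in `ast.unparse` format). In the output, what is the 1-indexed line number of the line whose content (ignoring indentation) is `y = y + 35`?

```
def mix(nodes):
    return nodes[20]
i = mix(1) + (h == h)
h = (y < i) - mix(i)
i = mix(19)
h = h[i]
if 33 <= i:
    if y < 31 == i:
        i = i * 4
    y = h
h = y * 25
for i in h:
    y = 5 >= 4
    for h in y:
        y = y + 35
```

13

Transformed code:
i = 1[20] + (h == h)
h = (y < i) - i[20]
i = 19[20]
h = h[i]
if 33 <= i:
    if y < 31 == i:
        i = i * 4
    y = h
h = y * 25
for i in h:
    y = 5 >= 4
    for h in y:
        y = y + 35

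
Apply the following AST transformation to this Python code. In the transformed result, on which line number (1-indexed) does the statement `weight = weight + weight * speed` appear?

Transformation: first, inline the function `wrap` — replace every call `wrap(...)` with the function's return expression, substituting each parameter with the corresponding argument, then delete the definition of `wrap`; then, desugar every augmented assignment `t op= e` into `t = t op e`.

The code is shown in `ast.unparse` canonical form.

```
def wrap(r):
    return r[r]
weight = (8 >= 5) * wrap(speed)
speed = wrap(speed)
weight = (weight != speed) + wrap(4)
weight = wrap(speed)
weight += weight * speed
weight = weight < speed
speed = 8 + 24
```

Transformed code:
weight = (8 >= 5) * speed[speed]
speed = speed[speed]
weight = (weight != speed) + 4[4]
weight = speed[speed]
weight = weight + weight * speed
weight = weight < speed
speed = 8 + 24

5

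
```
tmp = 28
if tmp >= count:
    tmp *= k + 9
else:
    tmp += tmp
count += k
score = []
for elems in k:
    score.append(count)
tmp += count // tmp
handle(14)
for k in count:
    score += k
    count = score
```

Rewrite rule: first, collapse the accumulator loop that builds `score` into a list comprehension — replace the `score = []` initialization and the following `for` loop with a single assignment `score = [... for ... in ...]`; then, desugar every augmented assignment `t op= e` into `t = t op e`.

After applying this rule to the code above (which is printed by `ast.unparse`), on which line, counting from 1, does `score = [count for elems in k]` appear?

7

Transformed code:
tmp = 28
if tmp >= count:
    tmp = tmp * (k + 9)
else:
    tmp = tmp + tmp
count = count + k
score = [count for elems in k]
tmp = tmp + count // tmp
handle(14)
for k in count:
    score = score + k
    count = score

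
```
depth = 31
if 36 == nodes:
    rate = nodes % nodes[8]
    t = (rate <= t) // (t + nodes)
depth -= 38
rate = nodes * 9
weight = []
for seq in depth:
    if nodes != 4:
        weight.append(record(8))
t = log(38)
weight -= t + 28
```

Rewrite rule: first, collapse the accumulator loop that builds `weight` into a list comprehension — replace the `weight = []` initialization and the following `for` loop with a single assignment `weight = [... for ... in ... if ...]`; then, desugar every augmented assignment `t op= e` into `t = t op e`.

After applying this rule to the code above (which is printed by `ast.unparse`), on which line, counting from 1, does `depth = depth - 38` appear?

5

Transformed code:
depth = 31
if 36 == nodes:
    rate = nodes % nodes[8]
    t = (rate <= t) // (t + nodes)
depth = depth - 38
rate = nodes * 9
weight = [record(8) for seq in depth if nodes != 4]
t = log(38)
weight = weight - (t + 28)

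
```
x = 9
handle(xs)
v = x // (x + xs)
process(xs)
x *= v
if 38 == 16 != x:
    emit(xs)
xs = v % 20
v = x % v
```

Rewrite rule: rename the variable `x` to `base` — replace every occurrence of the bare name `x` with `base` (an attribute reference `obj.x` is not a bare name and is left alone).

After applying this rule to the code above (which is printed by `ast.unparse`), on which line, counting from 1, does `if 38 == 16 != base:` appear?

Transformed code:
base = 9
handle(xs)
v = base // (base + xs)
process(xs)
base *= v
if 38 == 16 != base:
    emit(xs)
xs = v % 20
v = base % v

6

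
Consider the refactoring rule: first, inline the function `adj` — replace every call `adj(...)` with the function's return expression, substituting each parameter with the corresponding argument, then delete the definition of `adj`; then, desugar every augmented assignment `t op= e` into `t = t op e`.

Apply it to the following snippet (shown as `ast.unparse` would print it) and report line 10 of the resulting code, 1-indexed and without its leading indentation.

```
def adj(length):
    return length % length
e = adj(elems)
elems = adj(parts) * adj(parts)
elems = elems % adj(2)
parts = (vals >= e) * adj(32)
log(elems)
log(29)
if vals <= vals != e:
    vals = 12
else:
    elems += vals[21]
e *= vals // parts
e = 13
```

Transformed code:
e = elems % elems
elems = parts % parts * (parts % parts)
elems = elems % (2 % 2)
parts = (vals >= e) * (32 % 32)
log(elems)
log(29)
if vals <= vals != e:
    vals = 12
else:
    elems = elems + vals[21]
e = e * (vals // parts)
e = 13

elems = elems + vals[21]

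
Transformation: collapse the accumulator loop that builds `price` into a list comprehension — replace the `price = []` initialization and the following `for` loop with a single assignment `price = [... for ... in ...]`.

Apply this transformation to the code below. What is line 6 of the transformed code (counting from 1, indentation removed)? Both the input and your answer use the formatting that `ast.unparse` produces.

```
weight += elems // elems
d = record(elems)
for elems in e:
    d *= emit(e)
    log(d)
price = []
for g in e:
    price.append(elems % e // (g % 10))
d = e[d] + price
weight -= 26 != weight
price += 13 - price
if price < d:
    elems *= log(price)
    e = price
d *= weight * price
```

price = [elems % e // (g % 10) for g in e]

Transformed code:
weight += elems // elems
d = record(elems)
for elems in e:
    d *= emit(e)
    log(d)
price = [elems % e // (g % 10) for g in e]
d = e[d] + price
weight -= 26 != weight
price += 13 - price
if price < d:
    elems *= log(price)
    e = price
d *= weight * price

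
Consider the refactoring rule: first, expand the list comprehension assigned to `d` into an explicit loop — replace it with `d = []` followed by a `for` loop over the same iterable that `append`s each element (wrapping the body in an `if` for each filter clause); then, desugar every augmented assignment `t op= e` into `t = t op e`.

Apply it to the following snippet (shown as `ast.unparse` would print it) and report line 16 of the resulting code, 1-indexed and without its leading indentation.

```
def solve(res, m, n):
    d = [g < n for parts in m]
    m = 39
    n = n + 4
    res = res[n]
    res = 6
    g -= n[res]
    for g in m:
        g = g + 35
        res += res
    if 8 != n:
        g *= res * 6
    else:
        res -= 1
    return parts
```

Transformed code:
def solve(res, m, n):
    d = []
    for parts in m:
        d.append(g < n)
    m = 39
    n = n + 4
    res = res[n]
    res = 6
    g = g - n[res]
    for g in m:
        g = g + 35
        res = res + res
    if 8 != n:
        g = g * (res * 6)
    else:
        res = res - 1
    return parts

res = res - 1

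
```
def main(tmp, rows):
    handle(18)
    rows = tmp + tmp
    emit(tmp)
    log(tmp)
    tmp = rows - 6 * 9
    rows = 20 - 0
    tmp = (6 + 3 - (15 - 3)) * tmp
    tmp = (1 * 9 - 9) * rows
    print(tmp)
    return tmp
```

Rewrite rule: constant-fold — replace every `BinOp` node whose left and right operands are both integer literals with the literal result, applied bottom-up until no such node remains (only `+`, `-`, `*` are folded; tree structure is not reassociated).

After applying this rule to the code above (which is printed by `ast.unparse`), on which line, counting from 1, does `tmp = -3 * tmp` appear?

Transformed code:
def main(tmp, rows):
    handle(18)
    rows = tmp + tmp
    emit(tmp)
    log(tmp)
    tmp = rows - 54
    rows = 20
    tmp = -3 * tmp
    tmp = 0 * rows
    print(tmp)
    return tmp

8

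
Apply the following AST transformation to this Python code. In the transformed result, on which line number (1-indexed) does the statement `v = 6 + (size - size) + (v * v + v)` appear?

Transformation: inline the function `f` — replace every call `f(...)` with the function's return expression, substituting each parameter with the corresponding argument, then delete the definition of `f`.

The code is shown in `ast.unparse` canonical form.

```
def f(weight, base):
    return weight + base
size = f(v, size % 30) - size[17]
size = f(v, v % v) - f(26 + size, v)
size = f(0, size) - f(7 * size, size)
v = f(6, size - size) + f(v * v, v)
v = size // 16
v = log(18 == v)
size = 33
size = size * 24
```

4

Transformed code:
size = v + size % 30 - size[17]
size = v + v % v - (26 + size + v)
size = 0 + size - (7 * size + size)
v = 6 + (size - size) + (v * v + v)
v = size // 16
v = log(18 == v)
size = 33
size = size * 24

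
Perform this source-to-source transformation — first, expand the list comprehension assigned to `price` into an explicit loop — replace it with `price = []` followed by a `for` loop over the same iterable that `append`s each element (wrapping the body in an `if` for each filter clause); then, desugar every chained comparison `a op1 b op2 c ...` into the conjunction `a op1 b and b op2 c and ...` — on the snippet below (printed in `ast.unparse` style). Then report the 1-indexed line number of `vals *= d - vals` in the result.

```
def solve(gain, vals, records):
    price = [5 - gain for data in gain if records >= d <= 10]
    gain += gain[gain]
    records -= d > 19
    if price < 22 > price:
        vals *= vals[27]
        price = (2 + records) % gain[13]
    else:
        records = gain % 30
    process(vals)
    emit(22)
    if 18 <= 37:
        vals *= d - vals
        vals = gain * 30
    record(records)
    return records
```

16

Transformed code:
def solve(gain, vals, records):
    price = []
    for data in gain:
        if records >= d and d <= 10:
            price.append(5 - gain)
    gain += gain[gain]
    records -= d > 19
    if price < 22 and 22 > price:
        vals *= vals[27]
        price = (2 + records) % gain[13]
    else:
        records = gain % 30
    process(vals)
    emit(22)
    if 18 <= 37:
        vals *= d - vals
        vals = gain * 30
    record(records)
    return records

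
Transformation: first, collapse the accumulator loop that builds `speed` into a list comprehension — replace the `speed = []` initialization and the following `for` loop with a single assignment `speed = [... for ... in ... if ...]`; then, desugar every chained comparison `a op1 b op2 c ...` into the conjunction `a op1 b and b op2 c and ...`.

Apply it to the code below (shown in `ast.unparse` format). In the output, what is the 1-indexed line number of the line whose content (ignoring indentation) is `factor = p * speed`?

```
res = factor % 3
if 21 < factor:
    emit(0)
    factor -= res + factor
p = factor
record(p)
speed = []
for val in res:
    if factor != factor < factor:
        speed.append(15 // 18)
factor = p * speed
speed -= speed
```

Transformed code:
res = factor % 3
if 21 < factor:
    emit(0)
    factor -= res + factor
p = factor
record(p)
speed = [15 // 18 for val in res if factor != factor and factor < factor]
factor = p * speed
speed -= speed

8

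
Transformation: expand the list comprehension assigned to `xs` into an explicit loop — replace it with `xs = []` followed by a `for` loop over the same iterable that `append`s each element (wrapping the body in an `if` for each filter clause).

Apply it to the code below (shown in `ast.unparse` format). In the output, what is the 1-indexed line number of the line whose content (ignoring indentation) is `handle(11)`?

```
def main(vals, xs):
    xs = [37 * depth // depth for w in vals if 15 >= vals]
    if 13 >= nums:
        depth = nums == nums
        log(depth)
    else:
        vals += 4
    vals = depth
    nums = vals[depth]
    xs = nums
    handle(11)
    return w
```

Transformed code:
def main(vals, xs):
    xs = []
    for w in vals:
        if 15 >= vals:
            xs.append(37 * depth // depth)
    if 13 >= nums:
        depth = nums == nums
        log(depth)
    else:
        vals += 4
    vals = depth
    nums = vals[depth]
    xs = nums
    handle(11)
    return w

14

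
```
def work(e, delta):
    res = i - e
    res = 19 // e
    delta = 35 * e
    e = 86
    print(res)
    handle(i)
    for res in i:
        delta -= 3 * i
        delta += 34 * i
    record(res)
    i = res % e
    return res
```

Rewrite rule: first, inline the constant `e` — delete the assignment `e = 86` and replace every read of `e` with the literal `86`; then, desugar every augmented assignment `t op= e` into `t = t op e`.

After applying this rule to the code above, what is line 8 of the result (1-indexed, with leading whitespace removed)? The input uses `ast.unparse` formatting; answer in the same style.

Transformed code:
def work(e, delta):
    res = i - 86
    res = 19 // 86
    delta = 35 * 86
    print(res)
    handle(i)
    for res in i:
        delta = delta - 3 * i
        delta = delta + 34 * i
    record(res)
    i = res % 86
    return res

delta = delta - 3 * i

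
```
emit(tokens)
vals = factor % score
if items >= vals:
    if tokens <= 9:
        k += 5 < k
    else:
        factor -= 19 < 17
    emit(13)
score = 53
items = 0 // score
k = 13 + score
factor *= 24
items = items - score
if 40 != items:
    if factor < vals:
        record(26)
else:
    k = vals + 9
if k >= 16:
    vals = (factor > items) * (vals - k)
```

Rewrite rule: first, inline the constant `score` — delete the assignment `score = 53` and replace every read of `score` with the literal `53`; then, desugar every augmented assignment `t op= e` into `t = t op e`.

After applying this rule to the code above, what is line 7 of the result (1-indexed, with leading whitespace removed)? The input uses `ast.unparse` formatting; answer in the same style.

Transformed code:
emit(tokens)
vals = factor % 53
if items >= vals:
    if tokens <= 9:
        k = k + (5 < k)
    else:
        factor = factor - (19 < 17)
    emit(13)
items = 0 // 53
k = 13 + 53
factor = factor * 24
items = items - 53
if 40 != items:
    if factor < vals:
        record(26)
else:
    k = vals + 9
if k >= 16:
    vals = (factor > items) * (vals - k)

factor = factor - (19 < 17)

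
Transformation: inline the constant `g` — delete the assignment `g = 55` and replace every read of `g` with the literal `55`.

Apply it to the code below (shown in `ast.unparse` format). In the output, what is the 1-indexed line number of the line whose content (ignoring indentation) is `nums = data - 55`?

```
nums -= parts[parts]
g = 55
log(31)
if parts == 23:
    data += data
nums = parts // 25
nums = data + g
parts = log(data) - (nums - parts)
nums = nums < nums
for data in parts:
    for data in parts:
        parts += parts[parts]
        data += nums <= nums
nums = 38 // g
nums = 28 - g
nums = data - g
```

Transformed code:
nums -= parts[parts]
log(31)
if parts == 23:
    data += data
nums = parts // 25
nums = data + 55
parts = log(data) - (nums - parts)
nums = nums < nums
for data in parts:
    for data in parts:
        parts += parts[parts]
        data += nums <= nums
nums = 38 // 55
nums = 28 - 55
nums = data - 55

15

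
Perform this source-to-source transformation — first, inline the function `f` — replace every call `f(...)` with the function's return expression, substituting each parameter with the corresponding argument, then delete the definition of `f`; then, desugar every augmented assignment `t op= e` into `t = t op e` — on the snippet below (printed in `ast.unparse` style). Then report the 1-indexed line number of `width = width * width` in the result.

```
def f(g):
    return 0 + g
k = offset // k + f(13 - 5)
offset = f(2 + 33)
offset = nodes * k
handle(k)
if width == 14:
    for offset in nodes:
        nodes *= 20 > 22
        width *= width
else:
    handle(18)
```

8

Transformed code:
k = offset // k + (0 + (13 - 5))
offset = 0 + (2 + 33)
offset = nodes * k
handle(k)
if width == 14:
    for offset in nodes:
        nodes = nodes * (20 > 22)
        width = width * width
else:
    handle(18)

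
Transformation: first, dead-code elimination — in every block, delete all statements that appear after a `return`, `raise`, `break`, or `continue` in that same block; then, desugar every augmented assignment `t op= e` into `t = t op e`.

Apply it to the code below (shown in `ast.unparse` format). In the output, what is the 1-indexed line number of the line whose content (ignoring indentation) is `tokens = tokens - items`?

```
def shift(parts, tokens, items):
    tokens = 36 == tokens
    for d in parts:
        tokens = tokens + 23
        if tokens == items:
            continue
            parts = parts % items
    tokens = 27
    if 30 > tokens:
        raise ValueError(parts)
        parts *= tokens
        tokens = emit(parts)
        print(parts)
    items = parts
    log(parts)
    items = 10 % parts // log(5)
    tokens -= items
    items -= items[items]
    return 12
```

13

Transformed code:
def shift(parts, tokens, items):
    tokens = 36 == tokens
    for d in parts:
        tokens = tokens + 23
        if tokens == items:
            continue
    tokens = 27
    if 30 > tokens:
        raise ValueError(parts)
    items = parts
    log(parts)
    items = 10 % parts // log(5)
    tokens = tokens - items
    items = items - items[items]
    return 12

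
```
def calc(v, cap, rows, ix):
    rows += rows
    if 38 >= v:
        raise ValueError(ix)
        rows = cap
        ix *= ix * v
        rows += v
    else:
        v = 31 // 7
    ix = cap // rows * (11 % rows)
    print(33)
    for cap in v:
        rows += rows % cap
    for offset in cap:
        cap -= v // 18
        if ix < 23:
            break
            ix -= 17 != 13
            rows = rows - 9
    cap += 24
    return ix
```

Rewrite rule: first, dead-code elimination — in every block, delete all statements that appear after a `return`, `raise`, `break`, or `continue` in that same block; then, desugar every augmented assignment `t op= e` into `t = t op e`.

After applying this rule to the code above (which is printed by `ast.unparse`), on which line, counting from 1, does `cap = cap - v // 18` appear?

Transformed code:
def calc(v, cap, rows, ix):
    rows = rows + rows
    if 38 >= v:
        raise ValueError(ix)
    else:
        v = 31 // 7
    ix = cap // rows * (11 % rows)
    print(33)
    for cap in v:
        rows = rows + rows % cap
    for offset in cap:
        cap = cap - v // 18
        if ix < 23:
            break
    cap = cap + 24
    return ix

12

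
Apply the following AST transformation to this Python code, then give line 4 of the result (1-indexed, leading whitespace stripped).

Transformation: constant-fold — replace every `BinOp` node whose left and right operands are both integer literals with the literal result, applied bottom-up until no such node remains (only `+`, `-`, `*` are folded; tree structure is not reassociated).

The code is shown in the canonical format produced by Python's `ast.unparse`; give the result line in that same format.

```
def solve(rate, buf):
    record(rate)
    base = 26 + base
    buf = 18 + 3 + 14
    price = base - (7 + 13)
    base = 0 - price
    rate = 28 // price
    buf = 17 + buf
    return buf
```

Transformed code:
def solve(rate, buf):
    record(rate)
    base = 26 + base
    buf = 35
    price = base - 20
    base = 0 - price
    rate = 28 // price
    buf = 17 + buf
    return buf

buf = 35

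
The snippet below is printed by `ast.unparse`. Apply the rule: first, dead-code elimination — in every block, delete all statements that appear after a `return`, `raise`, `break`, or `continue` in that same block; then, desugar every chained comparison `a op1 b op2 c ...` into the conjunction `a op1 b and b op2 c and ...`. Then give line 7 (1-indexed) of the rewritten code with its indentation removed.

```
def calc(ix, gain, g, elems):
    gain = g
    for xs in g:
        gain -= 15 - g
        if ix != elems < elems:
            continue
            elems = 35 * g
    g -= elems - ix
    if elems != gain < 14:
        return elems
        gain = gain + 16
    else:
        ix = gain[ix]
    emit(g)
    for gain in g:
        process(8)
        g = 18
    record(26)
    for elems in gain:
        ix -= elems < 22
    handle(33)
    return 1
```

g -= elems - ix

Transformed code:
def calc(ix, gain, g, elems):
    gain = g
    for xs in g:
        gain -= 15 - g
        if ix != elems and elems < elems:
            continue
    g -= elems - ix
    if elems != gain and gain < 14:
        return elems
    else:
        ix = gain[ix]
    emit(g)
    for gain in g:
        process(8)
        g = 18
    record(26)
    for elems in gain:
        ix -= elems < 22
    handle(33)
    return 1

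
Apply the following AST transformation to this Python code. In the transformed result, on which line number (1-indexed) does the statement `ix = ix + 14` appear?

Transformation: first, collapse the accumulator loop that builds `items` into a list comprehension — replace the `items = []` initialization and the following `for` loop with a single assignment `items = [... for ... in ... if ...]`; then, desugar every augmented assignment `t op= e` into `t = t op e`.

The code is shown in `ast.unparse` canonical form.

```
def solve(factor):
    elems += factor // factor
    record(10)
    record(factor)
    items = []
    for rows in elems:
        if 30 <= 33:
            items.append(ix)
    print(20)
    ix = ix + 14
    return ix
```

7

Transformed code:
def solve(factor):
    elems = elems + factor // factor
    record(10)
    record(factor)
    items = [ix for rows in elems if 30 <= 33]
    print(20)
    ix = ix + 14
    return ix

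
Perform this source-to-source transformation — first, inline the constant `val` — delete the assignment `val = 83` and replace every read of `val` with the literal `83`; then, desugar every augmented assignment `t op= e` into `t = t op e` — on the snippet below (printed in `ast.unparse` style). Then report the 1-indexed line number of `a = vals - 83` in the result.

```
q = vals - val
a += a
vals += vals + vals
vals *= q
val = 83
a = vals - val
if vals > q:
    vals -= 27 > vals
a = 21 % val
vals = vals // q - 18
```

5

Transformed code:
q = vals - 83
a = a + a
vals = vals + (vals + vals)
vals = vals * q
a = vals - 83
if vals > q:
    vals = vals - (27 > vals)
a = 21 % 83
vals = vals // q - 18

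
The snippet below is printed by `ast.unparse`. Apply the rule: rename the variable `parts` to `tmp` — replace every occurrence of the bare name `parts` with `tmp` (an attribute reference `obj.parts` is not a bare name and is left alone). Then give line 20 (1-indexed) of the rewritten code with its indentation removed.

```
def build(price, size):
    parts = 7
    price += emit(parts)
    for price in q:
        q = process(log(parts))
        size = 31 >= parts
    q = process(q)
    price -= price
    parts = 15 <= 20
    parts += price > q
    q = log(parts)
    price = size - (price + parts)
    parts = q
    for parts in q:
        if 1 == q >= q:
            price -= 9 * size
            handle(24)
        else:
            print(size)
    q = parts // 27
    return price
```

Transformed code:
def build(price, size):
    tmp = 7
    price += emit(tmp)
    for price in q:
        q = process(log(tmp))
        size = 31 >= tmp
    q = process(q)
    price -= price
    tmp = 15 <= 20
    tmp += price > q
    q = log(tmp)
    price = size - (price + tmp)
    tmp = q
    for tmp in q:
        if 1 == q >= q:
            price -= 9 * size
            handle(24)
        else:
            print(size)
    q = tmp // 27
    return price

q = tmp // 27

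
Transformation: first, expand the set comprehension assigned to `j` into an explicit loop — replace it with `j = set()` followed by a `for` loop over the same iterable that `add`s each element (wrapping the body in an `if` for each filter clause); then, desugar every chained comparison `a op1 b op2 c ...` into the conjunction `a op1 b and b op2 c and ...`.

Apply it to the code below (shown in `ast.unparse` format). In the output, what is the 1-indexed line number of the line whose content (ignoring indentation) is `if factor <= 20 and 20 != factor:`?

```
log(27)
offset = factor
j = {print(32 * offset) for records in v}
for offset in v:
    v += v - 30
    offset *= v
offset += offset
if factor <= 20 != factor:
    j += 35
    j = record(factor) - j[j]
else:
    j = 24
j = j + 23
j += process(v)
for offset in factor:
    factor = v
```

Transformed code:
log(27)
offset = factor
j = set()
for records in v:
    j.add(print(32 * offset))
for offset in v:
    v += v - 30
    offset *= v
offset += offset
if factor <= 20 and 20 != factor:
    j += 35
    j = record(factor) - j[j]
else:
    j = 24
j = j + 23
j += process(v)
for offset in factor:
    factor = v

10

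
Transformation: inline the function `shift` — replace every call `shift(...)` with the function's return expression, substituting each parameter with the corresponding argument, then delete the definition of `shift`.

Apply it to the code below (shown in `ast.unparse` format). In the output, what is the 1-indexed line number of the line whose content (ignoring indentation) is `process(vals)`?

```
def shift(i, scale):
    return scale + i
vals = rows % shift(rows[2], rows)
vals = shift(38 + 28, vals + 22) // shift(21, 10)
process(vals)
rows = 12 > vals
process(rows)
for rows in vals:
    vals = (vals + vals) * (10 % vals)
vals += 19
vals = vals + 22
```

3

Transformed code:
vals = rows % (rows + rows[2])
vals = (vals + 22 + (38 + 28)) // (10 + 21)
process(vals)
rows = 12 > vals
process(rows)
for rows in vals:
    vals = (vals + vals) * (10 % vals)
vals += 19
vals = vals + 22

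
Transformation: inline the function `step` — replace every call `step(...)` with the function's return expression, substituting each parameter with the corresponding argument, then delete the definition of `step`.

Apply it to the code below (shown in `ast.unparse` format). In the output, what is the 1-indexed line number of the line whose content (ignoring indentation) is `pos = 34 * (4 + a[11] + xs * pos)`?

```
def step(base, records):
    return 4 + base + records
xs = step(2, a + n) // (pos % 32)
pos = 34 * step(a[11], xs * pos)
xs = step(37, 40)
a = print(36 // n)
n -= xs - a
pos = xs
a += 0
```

Transformed code:
xs = (4 + 2 + (a + n)) // (pos % 32)
pos = 34 * (4 + a[11] + xs * pos)
xs = 4 + 37 + 40
a = print(36 // n)
n -= xs - a
pos = xs
a += 0

2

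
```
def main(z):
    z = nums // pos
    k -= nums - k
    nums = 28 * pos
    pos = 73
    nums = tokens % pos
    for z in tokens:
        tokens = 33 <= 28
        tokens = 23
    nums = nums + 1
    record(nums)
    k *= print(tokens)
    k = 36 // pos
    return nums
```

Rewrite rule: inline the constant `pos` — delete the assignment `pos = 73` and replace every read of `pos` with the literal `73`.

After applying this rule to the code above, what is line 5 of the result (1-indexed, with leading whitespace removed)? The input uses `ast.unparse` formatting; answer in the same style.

nums = tokens % 73

Transformed code:
def main(z):
    z = nums // 73
    k -= nums - k
    nums = 28 * 73
    nums = tokens % 73
    for z in tokens:
        tokens = 33 <= 28
        tokens = 23
    nums = nums + 1
    record(nums)
    k *= print(tokens)
    k = 36 // 73
    return nums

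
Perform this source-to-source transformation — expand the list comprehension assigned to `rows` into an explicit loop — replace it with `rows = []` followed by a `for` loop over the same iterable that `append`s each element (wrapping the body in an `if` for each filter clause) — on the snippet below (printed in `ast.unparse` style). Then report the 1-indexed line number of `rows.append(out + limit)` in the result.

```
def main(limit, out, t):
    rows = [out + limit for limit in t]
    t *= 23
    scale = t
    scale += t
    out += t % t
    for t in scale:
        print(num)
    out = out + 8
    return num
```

Transformed code:
def main(limit, out, t):
    rows = []
    for limit in t:
        rows.append(out + limit)
    t *= 23
    scale = t
    scale += t
    out += t % t
    for t in scale:
        print(num)
    out = out + 8
    return num

4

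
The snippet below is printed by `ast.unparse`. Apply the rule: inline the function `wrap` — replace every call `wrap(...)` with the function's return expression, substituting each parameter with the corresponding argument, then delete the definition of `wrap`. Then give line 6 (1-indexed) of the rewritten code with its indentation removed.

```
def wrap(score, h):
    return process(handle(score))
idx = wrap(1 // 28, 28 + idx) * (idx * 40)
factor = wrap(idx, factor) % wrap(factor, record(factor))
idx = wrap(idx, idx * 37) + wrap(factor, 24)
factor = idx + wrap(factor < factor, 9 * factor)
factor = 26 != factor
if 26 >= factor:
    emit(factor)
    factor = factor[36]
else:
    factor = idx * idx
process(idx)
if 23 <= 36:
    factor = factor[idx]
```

if 26 >= factor:

Transformed code:
idx = process(handle(1 // 28)) * (idx * 40)
factor = process(handle(idx)) % process(handle(factor))
idx = process(handle(idx)) + process(handle(factor))
factor = idx + process(handle(factor < factor))
factor = 26 != factor
if 26 >= factor:
    emit(factor)
    factor = factor[36]
else:
    factor = idx * idx
process(idx)
if 23 <= 36:
    factor = factor[idx]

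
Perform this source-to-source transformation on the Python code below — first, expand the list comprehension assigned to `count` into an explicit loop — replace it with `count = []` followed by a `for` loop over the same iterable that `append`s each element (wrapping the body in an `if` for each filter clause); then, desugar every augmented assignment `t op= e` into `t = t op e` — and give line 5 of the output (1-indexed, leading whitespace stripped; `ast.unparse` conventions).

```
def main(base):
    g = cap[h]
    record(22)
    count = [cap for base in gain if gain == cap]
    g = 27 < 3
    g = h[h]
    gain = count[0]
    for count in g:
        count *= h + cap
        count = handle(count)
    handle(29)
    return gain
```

for base in gain:

Transformed code:
def main(base):
    g = cap[h]
    record(22)
    count = []
    for base in gain:
        if gain == cap:
            count.append(cap)
    g = 27 < 3
    g = h[h]
    gain = count[0]
    for count in g:
        count = count * (h + cap)
        count = handle(count)
    handle(29)
    return gain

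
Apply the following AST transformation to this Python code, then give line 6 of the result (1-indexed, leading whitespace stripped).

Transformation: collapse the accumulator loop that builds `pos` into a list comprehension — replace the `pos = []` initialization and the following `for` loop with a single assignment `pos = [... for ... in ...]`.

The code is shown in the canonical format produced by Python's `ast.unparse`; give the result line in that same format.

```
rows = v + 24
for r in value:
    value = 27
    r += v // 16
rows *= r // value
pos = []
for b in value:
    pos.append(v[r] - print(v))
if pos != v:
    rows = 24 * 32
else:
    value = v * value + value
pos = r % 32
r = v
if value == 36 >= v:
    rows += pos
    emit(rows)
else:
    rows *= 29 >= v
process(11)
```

Transformed code:
rows = v + 24
for r in value:
    value = 27
    r += v // 16
rows *= r // value
pos = [v[r] - print(v) for b in value]
if pos != v:
    rows = 24 * 32
else:
    value = v * value + value
pos = r % 32
r = v
if value == 36 >= v:
    rows += pos
    emit(rows)
else:
    rows *= 29 >= v
process(11)

pos = [v[r] - print(v) for b in value]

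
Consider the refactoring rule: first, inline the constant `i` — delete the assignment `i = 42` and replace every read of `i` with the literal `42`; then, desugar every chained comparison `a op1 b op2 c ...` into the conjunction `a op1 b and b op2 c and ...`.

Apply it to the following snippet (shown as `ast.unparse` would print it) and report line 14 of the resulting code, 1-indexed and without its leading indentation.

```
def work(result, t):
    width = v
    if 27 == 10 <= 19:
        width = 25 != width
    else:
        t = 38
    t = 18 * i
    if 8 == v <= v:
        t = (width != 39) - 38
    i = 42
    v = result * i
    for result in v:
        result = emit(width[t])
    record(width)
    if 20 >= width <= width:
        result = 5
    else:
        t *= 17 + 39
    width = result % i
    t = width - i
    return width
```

if 20 >= width and width <= width:

Transformed code:
def work(result, t):
    width = v
    if 27 == 10 and 10 <= 19:
        width = 25 != width
    else:
        t = 38
    t = 18 * 42
    if 8 == v and v <= v:
        t = (width != 39) - 38
    v = result * 42
    for result in v:
        result = emit(width[t])
    record(width)
    if 20 >= width and width <= width:
        result = 5
    else:
        t *= 17 + 39
    width = result % 42
    t = width - 42
    return width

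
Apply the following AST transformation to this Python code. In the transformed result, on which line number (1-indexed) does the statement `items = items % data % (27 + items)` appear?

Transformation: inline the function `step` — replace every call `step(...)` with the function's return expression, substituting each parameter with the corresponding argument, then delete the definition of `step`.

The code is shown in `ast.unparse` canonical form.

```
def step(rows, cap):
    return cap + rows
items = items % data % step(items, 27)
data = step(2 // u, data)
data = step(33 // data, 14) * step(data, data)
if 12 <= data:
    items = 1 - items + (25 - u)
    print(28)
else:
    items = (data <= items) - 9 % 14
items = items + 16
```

1

Transformed code:
items = items % data % (27 + items)
data = data + 2 // u
data = (14 + 33 // data) * (data + data)
if 12 <= data:
    items = 1 - items + (25 - u)
    print(28)
else:
    items = (data <= items) - 9 % 14
items = items + 16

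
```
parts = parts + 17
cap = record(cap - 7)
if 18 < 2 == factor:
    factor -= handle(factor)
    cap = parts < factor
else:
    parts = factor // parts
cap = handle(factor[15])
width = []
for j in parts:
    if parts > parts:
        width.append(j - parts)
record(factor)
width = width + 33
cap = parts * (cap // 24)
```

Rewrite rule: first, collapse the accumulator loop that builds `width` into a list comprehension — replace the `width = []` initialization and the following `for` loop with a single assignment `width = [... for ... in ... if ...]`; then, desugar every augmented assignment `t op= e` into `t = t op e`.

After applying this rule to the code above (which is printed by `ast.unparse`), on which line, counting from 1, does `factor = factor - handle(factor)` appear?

4

Transformed code:
parts = parts + 17
cap = record(cap - 7)
if 18 < 2 == factor:
    factor = factor - handle(factor)
    cap = parts < factor
else:
    parts = factor // parts
cap = handle(factor[15])
width = [j - parts for j in parts if parts > parts]
record(factor)
width = width + 33
cap = parts * (cap // 24)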